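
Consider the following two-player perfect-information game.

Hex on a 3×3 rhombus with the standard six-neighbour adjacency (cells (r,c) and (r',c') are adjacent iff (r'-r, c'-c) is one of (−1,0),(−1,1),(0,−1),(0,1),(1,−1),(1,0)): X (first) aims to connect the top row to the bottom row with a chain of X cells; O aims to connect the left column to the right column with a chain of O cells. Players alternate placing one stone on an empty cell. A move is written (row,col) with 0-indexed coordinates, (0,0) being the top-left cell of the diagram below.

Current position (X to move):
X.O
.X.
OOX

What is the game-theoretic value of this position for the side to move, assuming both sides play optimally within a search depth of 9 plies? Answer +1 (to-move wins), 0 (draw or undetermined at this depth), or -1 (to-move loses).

value(X.O/.X./OOX, X) = +1

[X.O/.X./OOX] X move#1: (0,1):-1/XXO/.X./OOX, (1,0):-1/X.O/XX./OOX, (1,2):+1/X.O/.XX/OOX*
[X.O/.XX/OOX] O move#2: (0,1):-1/XOO/.XX/OOX*, (1,0):-1/X.O/OXX/OOX
[XOO/.XX/OOX] X move#3: (1,0):+1/XOO/XXX/OOX*
[XOO/XXX/OOX] end (terminal -1, O#4); searched X.O/.X./OOX to 9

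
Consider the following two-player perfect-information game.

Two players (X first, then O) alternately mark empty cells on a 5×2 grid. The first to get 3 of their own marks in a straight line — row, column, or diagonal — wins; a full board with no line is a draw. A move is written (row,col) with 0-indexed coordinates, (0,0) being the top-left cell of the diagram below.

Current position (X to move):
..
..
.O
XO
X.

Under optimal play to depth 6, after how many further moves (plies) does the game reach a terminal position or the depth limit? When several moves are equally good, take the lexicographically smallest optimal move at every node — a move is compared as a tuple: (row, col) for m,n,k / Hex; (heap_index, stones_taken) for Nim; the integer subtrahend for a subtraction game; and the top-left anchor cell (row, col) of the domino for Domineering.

PV length from [../../.O/XO/X.]: 1 ply

[../../.O/XO/X.] X move#1: (0,0):-1/X./../.O/XO/X., (0,1):-1/.X/../.O/XO/X., (1,0):-1/../X./.O/XO/X., (1,1):-1/../.X/.O/XO/X., (2,0):+1/../../XO/XO/X.*, (4,1):-1/../../.O/XO/XX
[../../XO/XO/X.] end (terminal -1, O#2); searched ../../.O/XO/X. to 6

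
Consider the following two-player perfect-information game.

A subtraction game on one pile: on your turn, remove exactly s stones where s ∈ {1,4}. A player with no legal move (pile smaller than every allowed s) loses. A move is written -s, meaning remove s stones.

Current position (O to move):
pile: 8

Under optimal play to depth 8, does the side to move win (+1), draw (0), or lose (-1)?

ply 1, O at 8 | -1=+1→7*; -4=-1→4
ply 2, X at 7 | -1=-1→6*; -4=-1→3
ply 3, O at 6 | -1=+1→5*; -4=+1→2
ply 4, X at 5 | -1=-1→4*; -4=-1→1
ply 5, O at 4 | -1=-1→3; -4=+1→0*
ply 6: 0 is terminal -1 (X); from 8 depth 8

value(8, O) = +1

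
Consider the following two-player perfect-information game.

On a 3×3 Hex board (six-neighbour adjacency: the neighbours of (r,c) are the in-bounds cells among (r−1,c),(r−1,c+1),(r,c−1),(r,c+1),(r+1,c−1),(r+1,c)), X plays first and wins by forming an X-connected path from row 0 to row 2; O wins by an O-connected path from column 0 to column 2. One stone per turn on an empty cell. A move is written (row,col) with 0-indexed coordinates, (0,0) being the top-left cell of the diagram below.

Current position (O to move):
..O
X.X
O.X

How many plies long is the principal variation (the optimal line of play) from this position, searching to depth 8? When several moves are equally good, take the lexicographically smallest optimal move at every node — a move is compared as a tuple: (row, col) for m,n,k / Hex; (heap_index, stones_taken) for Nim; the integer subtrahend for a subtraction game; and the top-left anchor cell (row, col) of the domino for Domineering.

ply 1, O at ..O/X.X/O.X | (0,0)=+1→O.O/X.X/O.X*; (0,1)=+1→.OO/X.X/O.X; (1,1)=+1→..O/XOX/O.X; (2,1)=-1→..O/X.X/OOX
ply 2, X at O.O/X.X/O.X | (0,1)=-1→OXO/X.X/O.X*; (1,1)=-1→O.O/XXX/O.X; (2,1)=-1→O.O/X.X/OXX
ply 3, O at OXO/X.X/O.X | (1,1)=+1→OXO/XOX/O.X*; (2,1)=-1→OXO/X.X/OOX
ply 4: OXO/XOX/O.X is terminal -1 (X); from ..O/X.X/O.X depth 8

PV length from [..O/X.X/O.X]: 3 plies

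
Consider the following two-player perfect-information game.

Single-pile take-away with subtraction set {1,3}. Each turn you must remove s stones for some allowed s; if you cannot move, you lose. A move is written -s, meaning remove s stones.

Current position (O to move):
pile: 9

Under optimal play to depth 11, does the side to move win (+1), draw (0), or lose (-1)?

p1 O@[9]: -1[8]+1* -3[6]+1
p2 X@[8]: -1[7]-1* -3[5]-1
p3 O@[7]: -1[6]+1* -3[4]+1
p4 X@[6]: -1[5]-1* -3[3]-1
p5 O@[5]: -1[4]+1* -3[2]+1
p6 X@[4]: -1[3]-1* -3[1]-1
p7 O@[3]: -1[2]+1* -3[0]+1
p8 X@[2]: -1[1]-1*
p9 O@[1]: -1[0]+1*
p10 X@[0] terminal -1; root [9] d11

value(9, O) = +1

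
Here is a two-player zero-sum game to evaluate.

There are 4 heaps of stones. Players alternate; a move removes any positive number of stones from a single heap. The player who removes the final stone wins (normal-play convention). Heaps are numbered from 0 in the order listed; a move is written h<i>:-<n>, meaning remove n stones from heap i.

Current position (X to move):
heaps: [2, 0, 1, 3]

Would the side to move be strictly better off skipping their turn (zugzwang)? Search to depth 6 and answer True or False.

ply 1, X at (2,0,1,3) | h0:-1=-1→(1,0,1,3)*; h0:-2=-1→(0,0,1,3); h2:-1=-1→(2,0,0,3); h3:-1=-1→(2,0,1,2); h3:-2=-1→(2,0,1,1); h3:-3=-1→(2,0,1,0)
ply 2, O at (1,0,1,3) | h0:-1=-1→(0,0,1,3); h2:-1=-1→(1,0,0,3); h3:-1=-1→(1,0,1,2); h3:-2=-1→(1,0,1,1); h3:-3=+1→(1,0,1,0)*
ply 3, X at (1,0,1,0) | h0:-1=-1→(0,0,1,0)*; h2:-1=-1→(1,0,0,0)
ply 4, O at (0,0,1,0) | h2:-1=+1→(0,0,0,0)*
ply 5: (0,0,0,0) is terminal -1 (X); from (2,0,1,3) depth 6
if X skipped the turn, O would face:
~ ply 1, O at (2,0,1,3) | h0:-1=-1→(1,0,1,3)*; h0:-2=-1→(0,0,1,3); h2:-1=-1→(2,0,0,3); h3:-1=-1→(2,0,1,2); h3:-2=-1→(2,0,1,1); h3:-3=-1→(2,0,1,0)
~ ply 2, X at (1,0,1,3) | h0:-1=-1→(0,0,1,3); h2:-1=-1→(1,0,0,3); h3:-1=-1→(1,0,1,2); h3:-2=-1→(1,0,1,1); h3:-3=+1→(1,0,1,0)*
~ ply 3, O at (1,0,1,0) | h0:-1=-1→(0,0,1,0)*; h2:-1=-1→(1,0,0,0)
~ ply 4, X at (0,0,1,0) | h2:-1=+1→(0,0,0,0)*
~ ply 5: (0,0,0,0) is terminal -1 (O); from (2,0,1,3) depth 6
compare (X): move=-1 vs pass=+1

zugzwang((2,0,1,3), X) = True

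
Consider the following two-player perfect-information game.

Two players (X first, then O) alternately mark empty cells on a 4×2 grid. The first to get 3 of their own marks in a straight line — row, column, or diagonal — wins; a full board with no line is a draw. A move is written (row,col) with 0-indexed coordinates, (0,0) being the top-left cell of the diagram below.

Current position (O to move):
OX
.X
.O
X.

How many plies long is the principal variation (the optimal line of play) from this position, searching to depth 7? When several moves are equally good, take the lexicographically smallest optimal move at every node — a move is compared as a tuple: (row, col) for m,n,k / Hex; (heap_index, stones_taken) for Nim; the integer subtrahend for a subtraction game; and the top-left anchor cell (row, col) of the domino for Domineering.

ply 1, O at OX/.X/.O/X. | (1,0)=+0→OX/OX/.O/X.*; (2,0)=+0→OX/.X/OO/X.; (3,1)=+0→OX/.X/.O/XO
ply 2, X at OX/OX/.O/X. | (2,0)=+0→OX/OX/XO/X.*; (3,1)=-1→OX/OX/.O/XX
ply 3, O at OX/OX/XO/X. | (3,1)=+0→OX/OX/XO/XO*
ply 4: OX/OX/XO/XO is terminal +0 (X); from OX/.X/.O/X. depth 7

PV length from [OX/.X/.O/X.]: 3 plies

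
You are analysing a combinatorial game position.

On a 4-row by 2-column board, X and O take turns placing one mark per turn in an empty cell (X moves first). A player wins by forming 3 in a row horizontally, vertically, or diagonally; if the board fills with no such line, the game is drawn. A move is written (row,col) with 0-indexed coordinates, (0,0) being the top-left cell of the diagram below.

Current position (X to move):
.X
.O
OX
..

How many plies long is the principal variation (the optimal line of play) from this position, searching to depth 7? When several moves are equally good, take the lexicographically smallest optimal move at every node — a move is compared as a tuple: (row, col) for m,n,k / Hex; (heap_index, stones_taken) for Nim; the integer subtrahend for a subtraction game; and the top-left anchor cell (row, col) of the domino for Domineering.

PV length from [.X/.O/OX/..]: 4 plies

ply 1, X at .X/.O/OX/.. | (0,0)=+0→XX/.O/OX/..*; (1,0)=+0→.X/XO/OX/..; (3,0)=+0→.X/.O/OX/X.; (3,1)=-1→.X/.O/OX/.X
ply 2, O at XX/.O/OX/.. | (1,0)=+0→XX/OO/OX/..*; (3,0)=+0→XX/.O/OX/O.; (3,1)=+0→XX/.O/OX/.O
ply 3, X at XX/OO/OX/.. | (3,0)=+0→XX/OO/OX/X.*; (3,1)=-1→XX/OO/OX/.X
ply 4, O at XX/OO/OX/X. | (3,1)=+0→XX/OO/OX/XO*
ply 5: XX/OO/OX/XO is terminal +0 (X); from .X/.O/OX/.. depth 7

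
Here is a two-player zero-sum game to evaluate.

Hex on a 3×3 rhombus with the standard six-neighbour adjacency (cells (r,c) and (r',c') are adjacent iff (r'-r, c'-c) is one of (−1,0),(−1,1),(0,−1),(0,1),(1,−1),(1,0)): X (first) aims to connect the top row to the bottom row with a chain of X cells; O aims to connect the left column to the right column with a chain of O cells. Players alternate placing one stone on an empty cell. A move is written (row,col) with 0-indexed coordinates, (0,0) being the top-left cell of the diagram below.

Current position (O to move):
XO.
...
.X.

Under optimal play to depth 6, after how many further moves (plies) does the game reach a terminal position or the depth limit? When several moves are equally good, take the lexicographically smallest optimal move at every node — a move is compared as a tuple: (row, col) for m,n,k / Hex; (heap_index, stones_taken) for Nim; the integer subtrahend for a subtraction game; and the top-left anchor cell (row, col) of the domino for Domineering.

PV length from [XO./.../.X.]: 5 plies

p1 O@[XO./.../.X.]: (0,2)[XOO/.../.X.]-1 (1,0)[XO./O../.X.]-1 (1,1)[XO./.O./.X.]+1* (1,2)[XO./..O/.X.]-1 (2,0)[XO./.../OX.]-1 (2,2)[XO./.../.XO]-1
p2 X@[XO./.O./.X.]: (0,2)[XOX/.O./.X.]-1* (1,0)[XO./XO./.X.]-1 (1,2)[XO./.OX/.X.]-1 (2,0)[XO./.O./XX.]-1 (2,2)[XO./.O./.XX]-1
p3 O@[XOX/.O./.X.]: (1,0)[XOX/OO./.X.]-1 (1,2)[XOX/.OO/.X.]+1* (2,0)[XOX/.O./OX.]-1 (2,2)[XOX/.O./.XO]-1
p4 X@[XOX/.OO/.X.]: (1,0)[XOX/XOO/.X.]-1* (2,0)[XOX/.OO/XX.]-1 (2,2)[XOX/.OO/.XX]-1
p5 O@[XOX/XOO/.X.]: (2,0)[XOX/XOO/OX.]+1* (2,2)[XOX/XOO/.XO]-1
p6 X@[XOX/XOO/OX.] terminal -1; root [XO./.../.X.] d6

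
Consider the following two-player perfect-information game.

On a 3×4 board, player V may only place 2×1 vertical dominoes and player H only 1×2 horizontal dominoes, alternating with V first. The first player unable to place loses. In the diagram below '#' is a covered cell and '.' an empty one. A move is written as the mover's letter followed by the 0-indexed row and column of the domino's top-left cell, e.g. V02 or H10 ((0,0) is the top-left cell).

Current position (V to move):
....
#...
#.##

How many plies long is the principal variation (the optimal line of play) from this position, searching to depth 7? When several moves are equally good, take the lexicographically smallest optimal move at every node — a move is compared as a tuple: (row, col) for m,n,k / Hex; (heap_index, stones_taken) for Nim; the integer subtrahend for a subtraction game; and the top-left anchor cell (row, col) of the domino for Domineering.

PV length from [..../#.../#.##]: 3 plies

[..../#.../#.##] V move#1: V01:-1/.#../##../#.##, V02:+1/..#./#.#./#.##*, V03:-1/...#/#..#/#.##, V11:-1/..../##../####
[..#./#.#./#.##] H move#2: H00:-1/###./#.#./#.##*
[###./#.#./#.##] V move#3: V03:+1/####/#.##/#.##*, V11:+1/###./###./####
[####/#.##/#.##] end (terminal -1, H#4); searched ..../#.../#.## to 7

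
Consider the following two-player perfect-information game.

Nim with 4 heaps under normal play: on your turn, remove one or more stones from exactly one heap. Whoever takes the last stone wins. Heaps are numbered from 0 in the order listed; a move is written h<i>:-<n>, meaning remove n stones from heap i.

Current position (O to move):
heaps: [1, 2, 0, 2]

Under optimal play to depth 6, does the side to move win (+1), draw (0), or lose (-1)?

value((1,2,0,2), O) = +1

ply 1, O at (1,2,0,2) | h0:-1=+1→(0,2,0,2)*; h1:-1=-1→(1,1,0,2); h1:-2=-1→(1,0,0,2); h3:-1=-1→(1,2,0,1); h3:-2=-1→(1,2,0,0)
ply 2, X at (0,2,0,2) | h1:-1=-1→(0,1,0,2)*; h1:-2=-1→(0,0,0,2); h3:-1=-1→(0,2,0,1); h3:-2=-1→(0,2,0,0)
ply 3, O at (0,1,0,2) | h1:-1=-1→(0,0,0,2); h3:-1=+1→(0,1,0,1)*; h3:-2=-1→(0,1,0,0)
ply 4, X at (0,1,0,1) | h1:-1=-1→(0,0,0,1)*; h3:-1=-1→(0,1,0,0)
ply 5, O at (0,0,0,1) | h3:-1=+1→(0,0,0,0)*
ply 6: (0,0,0,0) is terminal -1 (X); from (1,2,0,2) depth 6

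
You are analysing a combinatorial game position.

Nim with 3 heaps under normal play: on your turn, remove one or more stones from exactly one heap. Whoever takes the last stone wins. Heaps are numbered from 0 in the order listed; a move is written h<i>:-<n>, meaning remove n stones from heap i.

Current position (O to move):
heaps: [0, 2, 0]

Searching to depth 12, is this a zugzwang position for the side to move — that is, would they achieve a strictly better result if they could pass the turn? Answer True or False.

[(0,2,0)] O move#1: h1:-1:-1/(0,1,0), h1:-2:+1/(0,0,0)*
[(0,0,0)] end (terminal -1, X#2); searched (0,2,0) to 12
pass branch (X moves first from the same position):
  | [(0,2,0)] X move#1: h1:-1:-1/(0,1,0), h1:-2:+1/(0,0,0)*
  | [(0,0,0)] end (terminal -1, O#2); searched (0,2,0) to 12
O moving scores +1; O passing scores -1

zugzwang((0,2,0), O) = False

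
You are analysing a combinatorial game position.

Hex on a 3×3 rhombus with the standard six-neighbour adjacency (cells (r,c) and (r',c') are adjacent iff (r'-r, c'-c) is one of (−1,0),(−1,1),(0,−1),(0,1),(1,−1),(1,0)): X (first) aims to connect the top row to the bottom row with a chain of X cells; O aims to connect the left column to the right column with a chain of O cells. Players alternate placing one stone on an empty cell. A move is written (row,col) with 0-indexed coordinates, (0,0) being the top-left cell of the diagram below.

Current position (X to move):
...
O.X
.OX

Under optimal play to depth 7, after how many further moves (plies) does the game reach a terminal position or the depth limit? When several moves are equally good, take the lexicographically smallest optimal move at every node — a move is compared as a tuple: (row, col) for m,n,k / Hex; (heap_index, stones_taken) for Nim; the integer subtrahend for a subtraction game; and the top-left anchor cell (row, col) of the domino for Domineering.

PV length from [.../O.X/.OX]: 3 plies

[.../O.X/.OX] X move#1: (0,0):-1/X../O.X/.OX, (0,1):+1/.X./O.X/.OX*, (0,2):+1/..X/O.X/.OX, (1,1):+1/.../OXX/.OX, (2,0):-1/.../O.X/XOX
[.X./O.X/.OX] O move#2: (0,0):-1/OX./O.X/.OX*, (0,2):-1/.XO/O.X/.OX, (1,1):-1/.X./OOX/.OX, (2,0):-1/.X./O.X/OOX
[OX./O.X/.OX] X move#3: (0,2):+1/OXX/O.X/.OX*, (1,1):+1/OX./OXX/.OX, (2,0):+1/OX./O.X/XOX
[OXX/O.X/.OX] end (terminal -1, O#4); searched .../O.X/.OX to 7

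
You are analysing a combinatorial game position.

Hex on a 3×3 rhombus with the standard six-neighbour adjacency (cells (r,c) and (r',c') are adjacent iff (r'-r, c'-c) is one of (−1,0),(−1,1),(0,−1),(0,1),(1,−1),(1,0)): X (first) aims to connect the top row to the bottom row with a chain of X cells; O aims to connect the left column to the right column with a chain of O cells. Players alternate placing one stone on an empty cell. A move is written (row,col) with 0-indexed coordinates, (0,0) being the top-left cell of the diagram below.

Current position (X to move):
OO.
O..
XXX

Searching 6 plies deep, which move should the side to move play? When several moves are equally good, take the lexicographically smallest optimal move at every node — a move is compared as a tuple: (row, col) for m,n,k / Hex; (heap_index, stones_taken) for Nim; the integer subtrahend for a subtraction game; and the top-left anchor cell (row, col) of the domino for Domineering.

X's best at [OO./O../XXX]: (0,2)

ply 1, X at OO./O../XXX | (0,2)=+1→OOX/O../XXX*; (1,1)=-1→OO./OX./XXX; (1,2)=-1→OO./O.X/XXX
ply 2, O at OOX/O../XXX | (1,1)=-1→OOX/OO./XXX*; (1,2)=-1→OOX/O.O/XXX
ply 3, X at OOX/OO./XXX | (1,2)=+1→OOX/OOX/XXX*
ply 4: OOX/OOX/XXX is terminal -1 (O); from OO./O../XXX depth 6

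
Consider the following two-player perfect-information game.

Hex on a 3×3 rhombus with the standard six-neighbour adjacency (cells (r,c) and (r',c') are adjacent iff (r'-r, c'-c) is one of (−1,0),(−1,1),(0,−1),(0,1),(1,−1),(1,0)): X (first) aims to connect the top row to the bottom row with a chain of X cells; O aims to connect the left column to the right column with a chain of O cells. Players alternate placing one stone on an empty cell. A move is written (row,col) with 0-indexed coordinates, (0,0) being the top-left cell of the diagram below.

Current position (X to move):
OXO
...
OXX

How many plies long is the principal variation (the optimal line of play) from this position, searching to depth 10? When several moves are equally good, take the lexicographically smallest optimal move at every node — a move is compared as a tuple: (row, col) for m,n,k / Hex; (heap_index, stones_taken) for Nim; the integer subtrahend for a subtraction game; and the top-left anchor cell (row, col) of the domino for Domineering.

PV length from [OXO/.../OXX]: 1 ply

ply 1, X at OXO/.../OXX | (1,0)=-1→OXO/X../OXX; (1,1)=+1→OXO/.X./OXX*; (1,2)=-1→OXO/..X/OXX
ply 2: OXO/.X./OXX is terminal -1 (O); from OXO/.../OXX depth 10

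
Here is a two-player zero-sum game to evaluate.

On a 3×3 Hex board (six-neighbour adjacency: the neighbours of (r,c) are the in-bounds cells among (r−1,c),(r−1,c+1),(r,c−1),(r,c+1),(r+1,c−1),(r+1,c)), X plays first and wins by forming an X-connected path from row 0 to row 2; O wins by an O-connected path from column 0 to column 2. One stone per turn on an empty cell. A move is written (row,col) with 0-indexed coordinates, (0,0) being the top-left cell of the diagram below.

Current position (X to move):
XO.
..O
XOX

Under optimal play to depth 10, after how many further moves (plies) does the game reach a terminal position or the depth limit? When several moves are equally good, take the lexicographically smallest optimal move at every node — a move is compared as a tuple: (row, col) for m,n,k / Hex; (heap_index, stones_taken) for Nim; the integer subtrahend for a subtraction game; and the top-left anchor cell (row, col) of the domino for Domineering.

p1 X@[XO./..O/XOX]: (0,2)[XOX/..O/XOX]+1* (1,0)[XO./X.O/XOX]+1 (1,1)[XO./.XO/XOX]+1
p2 O@[XOX/..O/XOX]: (1,0)[XOX/O.O/XOX]-1* (1,1)[XOX/.OO/XOX]-1
p3 X@[XOX/O.O/XOX]: (1,1)[XOX/OXO/XOX]+1*
p4 O@[XOX/OXO/XOX] terminal -1; root [XO./..O/XOX] d10

PV length from [XO./..O/XOX]: 3 plies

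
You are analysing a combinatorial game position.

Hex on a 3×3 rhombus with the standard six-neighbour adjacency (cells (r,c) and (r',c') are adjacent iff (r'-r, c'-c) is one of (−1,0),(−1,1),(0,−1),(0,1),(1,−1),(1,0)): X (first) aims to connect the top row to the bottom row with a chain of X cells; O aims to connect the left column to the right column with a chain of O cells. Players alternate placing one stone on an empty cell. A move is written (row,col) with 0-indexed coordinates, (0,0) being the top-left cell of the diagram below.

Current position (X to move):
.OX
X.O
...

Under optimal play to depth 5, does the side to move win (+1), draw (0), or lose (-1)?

[.OX/X.O/...] X move#1: (0,0):-1/XOX/X.O/..., (1,1):+1/.OX/XXO/...*, (2,0):+1/.OX/X.O/X.., (2,1):-1/.OX/X.O/.X., (2,2):-1/.OX/X.O/..X
[.OX/XXO/...] O move#2: (0,0):-1/OOX/XXO/...*, (2,0):-1/.OX/XXO/O.., (2,1):-1/.OX/XXO/.O., (2,2):-1/.OX/XXO/..O
[OOX/XXO/...] X move#3: (2,0):+1/OOX/XXO/X..*, (2,1):+1/OOX/XXO/.X., (2,2):+1/OOX/XXO/..X
[OOX/XXO/X..] end (terminal -1, O#4); searched .OX/X.O/... to 5

value(.OX/X.O/..., X) = +1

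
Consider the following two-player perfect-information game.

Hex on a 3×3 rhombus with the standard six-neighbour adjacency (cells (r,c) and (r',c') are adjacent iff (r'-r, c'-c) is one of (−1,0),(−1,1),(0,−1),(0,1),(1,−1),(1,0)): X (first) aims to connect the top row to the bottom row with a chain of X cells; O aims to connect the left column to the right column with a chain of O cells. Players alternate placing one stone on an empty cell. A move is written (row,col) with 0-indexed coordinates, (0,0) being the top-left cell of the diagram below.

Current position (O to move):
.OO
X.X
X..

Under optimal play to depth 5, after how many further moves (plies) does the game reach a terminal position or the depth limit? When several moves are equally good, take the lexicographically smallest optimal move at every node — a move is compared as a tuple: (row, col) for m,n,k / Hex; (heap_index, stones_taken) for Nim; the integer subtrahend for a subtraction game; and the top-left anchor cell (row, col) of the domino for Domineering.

PV length from [.OO/X.X/X..]: 1 ply

[.OO/X.X/X..] O move#1: (0,0):+1/OOO/X.X/X..*, (1,1):-1/.OO/XOX/X.., (2,1):-1/.OO/X.X/XO., (2,2):-1/.OO/X.X/X.O
[OOO/X.X/X..] end (terminal -1, X#2); searched .OO/X.X/X.. to 5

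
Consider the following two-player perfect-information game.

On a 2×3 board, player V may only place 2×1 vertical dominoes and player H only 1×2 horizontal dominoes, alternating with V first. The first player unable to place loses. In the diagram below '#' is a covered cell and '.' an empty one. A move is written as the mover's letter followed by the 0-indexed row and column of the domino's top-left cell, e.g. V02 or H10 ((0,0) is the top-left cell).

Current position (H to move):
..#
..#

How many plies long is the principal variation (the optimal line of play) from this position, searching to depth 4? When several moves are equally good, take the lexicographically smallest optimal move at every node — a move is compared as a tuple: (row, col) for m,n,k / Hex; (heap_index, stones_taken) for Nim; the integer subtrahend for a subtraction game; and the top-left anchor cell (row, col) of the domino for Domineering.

PV length from [..#/..#]: 1 ply

p1 H@[..#/..#]: H00[###/..#]+1* H10[..#/###]+1
p2 V@[###/..#] terminal -1; root [..#/..#] d4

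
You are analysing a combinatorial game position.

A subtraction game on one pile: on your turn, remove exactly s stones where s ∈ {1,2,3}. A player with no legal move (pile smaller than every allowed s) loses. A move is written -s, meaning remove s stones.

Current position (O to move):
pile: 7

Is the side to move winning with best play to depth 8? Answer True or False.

p1 O@[7]: -1[6]-1 -2[5]-1 -3[4]+1*
p2 X@[4]: -1[3]-1* -2[2]-1 -3[1]-1
p3 O@[3]: -1[2]-1 -2[1]-1 -3[0]+1*
p4 X@[0] terminal -1; root [7] d8

O winning at [7]: True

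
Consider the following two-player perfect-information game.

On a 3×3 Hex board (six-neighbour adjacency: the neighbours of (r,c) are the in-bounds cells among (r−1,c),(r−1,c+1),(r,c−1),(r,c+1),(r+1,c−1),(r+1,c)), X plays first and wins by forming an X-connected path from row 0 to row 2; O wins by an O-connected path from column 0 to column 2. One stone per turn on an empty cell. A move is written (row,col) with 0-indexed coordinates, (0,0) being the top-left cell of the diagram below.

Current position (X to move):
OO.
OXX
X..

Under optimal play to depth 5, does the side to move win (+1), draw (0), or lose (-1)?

p1 X@[OO./OXX/X..]: (0,2)[OOX/OXX/X..]+1* (2,1)[OO./OXX/XX.]-1 (2,2)[OO./OXX/X.X]-1
p2 O@[OOX/OXX/X..] terminal -1; root [OO./OXX/X..] d5

value(OO./OXX/X.., X) = +1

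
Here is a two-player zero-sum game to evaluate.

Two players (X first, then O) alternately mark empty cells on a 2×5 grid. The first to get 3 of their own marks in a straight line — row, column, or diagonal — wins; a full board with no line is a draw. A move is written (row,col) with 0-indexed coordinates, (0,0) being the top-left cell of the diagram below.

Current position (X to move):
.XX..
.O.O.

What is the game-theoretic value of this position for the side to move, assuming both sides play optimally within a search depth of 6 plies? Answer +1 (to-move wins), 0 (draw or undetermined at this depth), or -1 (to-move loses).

ply 1, X at .XX../.O.O. | (0,0)=+1→XXX../.O.O.*; (0,3)=+1→.XXX./.O.O.; (0,4)=-1→.XX.X/.O.O.; (1,0)=-1→.XX../XO.O.; (1,2)=+1→.XX../.OXO.; (1,4)=-1→.XX../.O.OX
ply 2: XXX../.O.O. is terminal -1 (O); from .XX../.O.O. depth 6

value(.XX../.O.O., X) = +1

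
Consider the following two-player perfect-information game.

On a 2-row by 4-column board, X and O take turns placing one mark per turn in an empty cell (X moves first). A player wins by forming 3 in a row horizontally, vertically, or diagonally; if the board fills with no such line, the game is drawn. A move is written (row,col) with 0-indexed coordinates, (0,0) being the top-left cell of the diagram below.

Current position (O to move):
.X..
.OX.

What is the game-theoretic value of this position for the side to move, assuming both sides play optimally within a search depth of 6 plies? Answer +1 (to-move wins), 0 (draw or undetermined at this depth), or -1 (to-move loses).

[.X../.OX.] O move#1: (0,0):+0/OX../.OX.*, (0,2):+0/.XO./.OX., (0,3):+0/.X.O/.OX., (1,0):-1/.X../OOX., (1,3):-1/.X../.OXO
[OX../.OX.] X move#2: (0,2):+0/OXX./.OX.*, (0,3):+0/OX.X/.OX., (1,0):+0/OX../XOX., (1,3):+0/OX../.OXX
[OXX./.OX.] O move#3: (0,3):+0/OXXO/.OX.*, (1,0):-1/OXX./OOX., (1,3):-1/OXX./.OXO
[OXXO/.OX.] X move#4: (1,0):+0/OXXO/XOX.*, (1,3):+0/OXXO/.OXX
[OXXO/XOX.] O move#5: (1,3):+0/OXXO/XOXO*
[OXXO/XOXO] end (terminal +0, X#6); searched .X../.OX. to 6

value(.X../.OX., O) = 0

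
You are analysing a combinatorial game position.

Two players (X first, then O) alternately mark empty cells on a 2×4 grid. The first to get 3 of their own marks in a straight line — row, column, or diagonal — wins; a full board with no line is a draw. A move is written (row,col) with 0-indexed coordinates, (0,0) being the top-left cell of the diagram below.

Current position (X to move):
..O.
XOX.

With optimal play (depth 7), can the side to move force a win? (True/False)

[..O./XOX.] X move#1: (0,0):+0/X.O./XOX.*, (0,1):+0/.XO./XOX., (0,3):+0/..OX/XOX., (1,3):-1/..O./XOXX
[X.O./XOX.] O move#2: (0,1):+0/XOO./XOX.*, (0,3):+0/X.OO/XOX., (1,3):+0/X.O./XOXO
[XOO./XOX.] X move#3: (0,3):+0/XOOX/XOX.*, (1,3):-1/XOO./XOXX
[XOOX/XOX.] O move#4: (1,3):+0/XOOX/XOXO*
[XOOX/XOXO] end (terminal +0, X#5); searched ..O./XOX. to 7

X winning at [..O./XOX.]: False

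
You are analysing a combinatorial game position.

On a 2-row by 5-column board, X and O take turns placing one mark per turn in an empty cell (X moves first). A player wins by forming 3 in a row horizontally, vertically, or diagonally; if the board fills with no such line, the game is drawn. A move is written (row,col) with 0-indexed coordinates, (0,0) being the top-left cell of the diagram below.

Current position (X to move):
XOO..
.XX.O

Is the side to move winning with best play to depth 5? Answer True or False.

[XOO../.XX.O] X move#1: (0,3):+1/XOOX./.XX.O*, (0,4):-1/XOO.X/.XX.O, (1,0):+1/XOO../XXX.O, (1,3):+1/XOO../.XXXO
[XOOX./.XX.O] O move#2: (0,4):-1/XOOXO/.XX.O*, (1,0):-1/XOOX./OXX.O, (1,3):-1/XOOX./.XXOO
[XOOXO/.XX.O] X move#3: (1,0):+1/XOOXO/XXX.O*, (1,3):+1/XOOXO/.XXXO
[XOOXO/XXX.O] end (terminal -1, O#4); searched XOO../.XX.O to 5

X winning at [XOO../.XX.O]: True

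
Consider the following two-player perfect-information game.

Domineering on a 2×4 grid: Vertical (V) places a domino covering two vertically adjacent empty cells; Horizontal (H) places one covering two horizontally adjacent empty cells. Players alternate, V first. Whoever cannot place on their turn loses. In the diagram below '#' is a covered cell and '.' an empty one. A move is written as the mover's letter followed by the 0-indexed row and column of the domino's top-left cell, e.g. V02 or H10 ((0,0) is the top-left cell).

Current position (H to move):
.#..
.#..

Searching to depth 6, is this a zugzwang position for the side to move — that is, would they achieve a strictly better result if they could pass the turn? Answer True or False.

zugzwang(.#../.#.., H) = False

p1 H@[.#../.#..]: H02[.###/.#..]+1* H12[.#../.###]+1
p2 V@[.###/.#..]: V00[####/##..]-1*
p3 H@[####/##..]: H12[####/####]+1*
p4 V@[####/####] terminal -1; root [.#../.#..] d6
suppose H passes — search the same position with V to move:
pass> p1 V@[.#../.#..]: V00[##../##..]-1 V02[.##./.##.]+1* V03[.#.#/.#.#]+1
pass> p2 H@[.##./.##.] terminal -1; root [.#../.#..] d6
for H: play +1, pass -1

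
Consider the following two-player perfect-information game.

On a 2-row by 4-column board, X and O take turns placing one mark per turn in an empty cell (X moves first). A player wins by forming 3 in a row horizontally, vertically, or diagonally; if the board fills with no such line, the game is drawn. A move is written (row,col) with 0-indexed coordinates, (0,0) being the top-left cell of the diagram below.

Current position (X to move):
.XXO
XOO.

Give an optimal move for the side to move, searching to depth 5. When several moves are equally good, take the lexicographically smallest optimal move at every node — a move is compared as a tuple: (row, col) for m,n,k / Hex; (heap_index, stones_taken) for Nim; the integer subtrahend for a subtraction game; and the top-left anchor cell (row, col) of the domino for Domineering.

[.XXO/XOO.] X move#1: (0,0):+1/XXXO/XOO.*, (1,3):+0/.XXO/XOOX
[XXXO/XOO.] end (terminal -1, O#2); searched .XXO/XOO. to 5

X's best at [.XXO/XOO.]: (0,0)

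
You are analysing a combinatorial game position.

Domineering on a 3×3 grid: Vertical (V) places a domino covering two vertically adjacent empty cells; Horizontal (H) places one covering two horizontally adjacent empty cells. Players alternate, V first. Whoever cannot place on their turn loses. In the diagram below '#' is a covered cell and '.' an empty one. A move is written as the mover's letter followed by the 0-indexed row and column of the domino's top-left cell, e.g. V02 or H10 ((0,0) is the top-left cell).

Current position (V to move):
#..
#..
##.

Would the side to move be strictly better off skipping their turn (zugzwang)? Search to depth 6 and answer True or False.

ply 1, V at #../#../##. | V01=+1→##./##./##.*; V02=+1→#.#/#.#/##.; V12=-1→#../#.#/###
ply 2: ##./##./##. is terminal -1 (H); from #../#../##. depth 6
if V skipped the turn, H would face:
~ ply 1, H at #../#../##. | H01=-1→###/#../##.; H11=+1→#../###/##.*
~ ply 2: #../###/##. is terminal -1 (V); from #../#../##. depth 6
compare (V): move=+1 vs pass=-1

zugzwang(#../#../##., V) = False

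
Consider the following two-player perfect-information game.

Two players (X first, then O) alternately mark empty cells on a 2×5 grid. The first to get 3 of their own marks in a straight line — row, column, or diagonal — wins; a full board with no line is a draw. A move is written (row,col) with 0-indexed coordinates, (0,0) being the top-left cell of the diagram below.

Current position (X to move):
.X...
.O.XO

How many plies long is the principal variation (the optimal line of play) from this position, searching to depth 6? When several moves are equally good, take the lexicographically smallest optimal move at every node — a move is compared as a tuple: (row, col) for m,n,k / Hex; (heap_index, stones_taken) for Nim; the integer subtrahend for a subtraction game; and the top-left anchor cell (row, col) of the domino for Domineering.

PV length from [.X.../.O.XO]: 3 plies

ply 1, X at .X.../.O.XO | (0,0)=+0→XX.../.O.XO; (0,2)=+1→.XX../.O.XO*; (0,3)=+0→.X.X./.O.XO; (0,4)=+0→.X..X/.O.XO; (1,0)=+0→.X.../XO.XO; (1,2)=+0→.X.../.OXXO
ply 2, O at .XX../.O.XO | (0,0)=-1→OXX../.O.XO*; (0,3)=-1→.XXO./.O.XO; (0,4)=-1→.XX.O/.O.XO; (1,0)=-1→.XX../OO.XO; (1,2)=-1→.XX../.OOXO
ply 3, X at OXX../.O.XO | (0,3)=+1→OXXX./.O.XO*; (0,4)=+0→OXX.X/.O.XO; (1,0)=+0→OXX../XO.XO; (1,2)=+0→OXX../.OXXO
ply 4: OXXX./.O.XO is terminal -1 (O); from .X.../.O.XO depth 6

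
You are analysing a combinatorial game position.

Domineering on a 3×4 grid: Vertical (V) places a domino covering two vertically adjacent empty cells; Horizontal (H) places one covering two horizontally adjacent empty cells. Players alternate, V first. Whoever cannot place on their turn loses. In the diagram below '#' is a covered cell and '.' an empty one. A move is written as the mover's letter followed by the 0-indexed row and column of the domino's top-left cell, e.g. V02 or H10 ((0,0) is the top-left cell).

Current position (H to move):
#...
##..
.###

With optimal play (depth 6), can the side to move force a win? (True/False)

H winning at [#.../##../.###]: True

[#.../##../.###] H move#1: H01:-1/###./##../.###, H02:+1/#.##/##../.###*, H12:+1/#.../####/.###
[#.##/##../.###] end (terminal -1, V#2); searched #.../##../.### to 6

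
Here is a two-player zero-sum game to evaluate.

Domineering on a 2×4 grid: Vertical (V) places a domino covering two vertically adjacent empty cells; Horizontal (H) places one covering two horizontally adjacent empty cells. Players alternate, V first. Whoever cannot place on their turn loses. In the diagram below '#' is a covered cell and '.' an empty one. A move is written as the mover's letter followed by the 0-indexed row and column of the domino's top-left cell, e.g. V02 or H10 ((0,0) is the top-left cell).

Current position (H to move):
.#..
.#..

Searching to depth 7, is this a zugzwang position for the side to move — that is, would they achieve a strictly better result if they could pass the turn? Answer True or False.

p1 H@[.#../.#..]: H02[.###/.#..]+1* H12[.#../.###]+1
p2 V@[.###/.#..]: V00[####/##..]-1*
p3 H@[####/##..]: H12[####/####]+1*
p4 V@[####/####] terminal -1; root [.#../.#..] d7
suppose H passes — search the same position with V to move:
pass> p1 V@[.#../.#..]: V00[##../##..]-1 V02[.##./.##.]+1* V03[.#.#/.#.#]+1
pass> p2 H@[.##./.##.] terminal -1; root [.#../.#..] d7
for H: play +1, pass -1

zugzwang(.#../.#.., H) = False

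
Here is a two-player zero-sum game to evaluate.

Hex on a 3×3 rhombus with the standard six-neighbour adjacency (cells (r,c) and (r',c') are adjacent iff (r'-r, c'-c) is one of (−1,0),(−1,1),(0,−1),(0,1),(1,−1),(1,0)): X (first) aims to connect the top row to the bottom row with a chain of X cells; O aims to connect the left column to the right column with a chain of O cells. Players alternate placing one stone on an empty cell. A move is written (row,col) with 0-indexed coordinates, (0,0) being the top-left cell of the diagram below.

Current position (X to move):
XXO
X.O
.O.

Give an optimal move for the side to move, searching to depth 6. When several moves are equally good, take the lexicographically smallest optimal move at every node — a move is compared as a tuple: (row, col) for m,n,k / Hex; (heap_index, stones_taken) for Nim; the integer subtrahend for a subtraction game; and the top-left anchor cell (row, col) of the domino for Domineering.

X's best at [XXO/X.O/.O.]: (2,0)

ply 1, X at XXO/X.O/.O. | (1,1)=-1→XXO/XXO/.O.; (2,0)=+1→XXO/X.O/XO.*; (2,2)=-1→XXO/X.O/.OX
ply 2: XXO/X.O/XO. is terminal -1 (O); from XXO/X.O/.O. depth 6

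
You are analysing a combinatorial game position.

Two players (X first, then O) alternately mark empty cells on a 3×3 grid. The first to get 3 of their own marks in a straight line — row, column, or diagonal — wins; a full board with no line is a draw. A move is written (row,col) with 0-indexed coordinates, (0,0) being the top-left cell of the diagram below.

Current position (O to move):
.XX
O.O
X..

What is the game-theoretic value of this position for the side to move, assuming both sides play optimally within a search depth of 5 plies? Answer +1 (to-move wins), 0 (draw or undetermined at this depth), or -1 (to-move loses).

[.XX/O.O/X..] O move#1: (0,0):-1/OXX/O.O/X.., (1,1):+1/.XX/OOO/X..*, (2,1):-1/.XX/O.O/XO., (2,2):-1/.XX/O.O/X.O
[.XX/OOO/X..] end (terminal -1, X#2); searched .XX/O.O/X.. to 5

value(.XX/O.O/X.., O) = +1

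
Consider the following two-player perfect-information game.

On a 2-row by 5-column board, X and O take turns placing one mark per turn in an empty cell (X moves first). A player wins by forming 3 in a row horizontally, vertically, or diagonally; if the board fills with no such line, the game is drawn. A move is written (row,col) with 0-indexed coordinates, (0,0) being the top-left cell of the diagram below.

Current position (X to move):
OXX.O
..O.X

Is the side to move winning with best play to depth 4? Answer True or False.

[OXX.O/..O.X] X move#1: (0,3):+1/OXXXO/..O.X*, (1,0):+0/OXX.O/X.O.X, (1,1):+0/OXX.O/.XO.X, (1,3):+0/OXX.O/..OXX
[OXXXO/..O.X] end (terminal -1, O#2); searched OXX.O/..O.X to 4

X winning at [OXX.O/..O.X]: True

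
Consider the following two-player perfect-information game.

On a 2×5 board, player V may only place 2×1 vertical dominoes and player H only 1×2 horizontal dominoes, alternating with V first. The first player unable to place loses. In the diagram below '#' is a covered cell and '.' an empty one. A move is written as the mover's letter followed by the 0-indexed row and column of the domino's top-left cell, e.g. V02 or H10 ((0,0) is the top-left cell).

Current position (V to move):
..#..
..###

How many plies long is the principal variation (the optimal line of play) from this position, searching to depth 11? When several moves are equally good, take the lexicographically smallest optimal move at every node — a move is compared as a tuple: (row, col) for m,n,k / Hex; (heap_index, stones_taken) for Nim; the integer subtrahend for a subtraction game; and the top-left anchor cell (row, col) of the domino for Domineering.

[..#../..###] V move#1: V00:+1/#.#../#.###*, V01:+1/.##../.####
[#.#../#.###] H move#2: H03:-1/#.###/#.###*
[#.###/#.###] V move#3: V01:+1/#####/#####*
[#####/#####] end (terminal -1, H#4); searched ..#../..### to 11

PV length from [..#../..###]: 3 plies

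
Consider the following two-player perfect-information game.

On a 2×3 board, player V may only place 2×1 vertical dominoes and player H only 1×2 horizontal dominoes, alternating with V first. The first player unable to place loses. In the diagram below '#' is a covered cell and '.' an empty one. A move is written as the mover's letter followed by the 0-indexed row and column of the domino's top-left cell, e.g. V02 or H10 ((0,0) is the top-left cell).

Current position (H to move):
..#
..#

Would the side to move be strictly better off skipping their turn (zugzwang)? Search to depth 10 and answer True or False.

ply 1, H at ..#/..# | H00=+1→###/..#*; H10=+1→..#/###
ply 2: ###/..# is terminal -1 (V); from ..#/..# depth 10
pass branch (V moves first from the same position):
  | ply 1, V at ..#/..# | V00=+1→#.#/#.#*; V01=+1→.##/.##
  | ply 2: #.#/#.# is terminal -1 (H); from ..#/..# depth 10
H moving scores +1; H passing scores -1

zugzwang(..#/..#, H) = False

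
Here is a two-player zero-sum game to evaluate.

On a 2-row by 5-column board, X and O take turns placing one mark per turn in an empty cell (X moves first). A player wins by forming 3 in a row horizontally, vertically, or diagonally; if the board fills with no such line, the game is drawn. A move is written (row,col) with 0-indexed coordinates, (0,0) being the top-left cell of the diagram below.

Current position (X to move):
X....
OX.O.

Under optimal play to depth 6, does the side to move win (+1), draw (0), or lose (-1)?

value(X..../OX.O., X) = 0

ply 1, X at X..../OX.O. | (0,1)=+0→XX.../OX.O.*; (0,2)=+0→X.X../OX.O.; (0,3)=+0→X..X./OX.O.; (0,4)=+0→X...X/OX.O.; (1,2)=+0→X..../OXXO.; (1,4)=+0→X..../OX.OX
ply 2, O at XX.../OX.O. | (0,2)=+0→XXO../OX.O.*; (0,3)=-1→XX.O./OX.O.; (0,4)=-1→XX..O/OX.O.; (1,2)=-1→XX.../OXOO.; (1,4)=-1→XX.../OX.OO
ply 3, X at XXO../OX.O. | (0,3)=+0→XXOX./OX.O.*; (0,4)=+0→XXO.X/OX.O.; (1,2)=+0→XXO../OXXO.; (1,4)=+0→XXO../OX.OX
ply 4, O at XXOX./OX.O. | (0,4)=+0→XXOXO/OX.O.*; (1,2)=+0→XXOX./OXOO.; (1,4)=+0→XXOX./OX.OO
ply 5, X at XXOXO/OX.O. | (1,2)=+0→XXOXO/OXXO.*; (1,4)=+0→XXOXO/OX.OX
ply 6, O at XXOXO/OXXO. | (1,4)=+0→XXOXO/OXXOO*
ply 7: XXOXO/OXXOO is terminal +0 (X); from X..../OX.O. depth 6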